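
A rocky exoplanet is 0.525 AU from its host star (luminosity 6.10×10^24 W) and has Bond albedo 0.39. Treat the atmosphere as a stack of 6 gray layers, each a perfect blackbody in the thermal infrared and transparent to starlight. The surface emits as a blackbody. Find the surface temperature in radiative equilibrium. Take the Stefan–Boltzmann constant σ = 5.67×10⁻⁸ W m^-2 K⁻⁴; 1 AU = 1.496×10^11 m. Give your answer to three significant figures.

d = 0.525 × 1.496×10^11 m = 7.854×10^10 m.
S = L/(4πd²) = 78.69 W m^-2.
The effective emission temperature is T_e = [S(1−α)/(4σ)]^¼ = 120.6 K.
For an N-layer opaque stack, T_s⁴ = (N+1)T_e⁴, hence T_s = (7)^(1/4)×120.6 K = 196.2 K.

196 K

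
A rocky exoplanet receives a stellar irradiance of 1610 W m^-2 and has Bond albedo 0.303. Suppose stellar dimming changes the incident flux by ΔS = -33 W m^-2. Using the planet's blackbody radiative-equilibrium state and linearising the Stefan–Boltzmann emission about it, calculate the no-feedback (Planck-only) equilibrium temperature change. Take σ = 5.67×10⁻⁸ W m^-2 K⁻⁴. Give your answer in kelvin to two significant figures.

-1.4 K

Unperturbed T_e = [1610·(1−0.303)/(4σ)]^¼ = 265.2 K.
TOA radiative forcing: ΔF = (1−α)ΔS/4 = 0.697·(-33)/4 = -5.750 W m^-2.
Linearising σT⁴ gives d(σT⁴)/dT = 4σT_e³ = 4.231 W m^-2 per K.
So ΔT₀ = -5.750/4.231 = -1.36 K.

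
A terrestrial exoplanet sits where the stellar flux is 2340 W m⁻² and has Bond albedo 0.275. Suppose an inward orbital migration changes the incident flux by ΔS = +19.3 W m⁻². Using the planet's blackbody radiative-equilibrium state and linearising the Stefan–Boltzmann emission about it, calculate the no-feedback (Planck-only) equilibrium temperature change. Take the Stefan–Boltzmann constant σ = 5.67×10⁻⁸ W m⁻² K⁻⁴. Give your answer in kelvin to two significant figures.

0.61 K

Reference equilibrium: T_e = [S(1−α)/(4σ)]^(1/4) = 294.1 K.
ΔF = Δ[S(1−α)]/4 = (1−0.275)·+19.3/4 = 3.498 W m⁻².
The Planck feedback parameter is 4σT_e³ = 5.769 W m⁻²/K.
So ΔT₀ = 3.498/5.769 = 0.606 K.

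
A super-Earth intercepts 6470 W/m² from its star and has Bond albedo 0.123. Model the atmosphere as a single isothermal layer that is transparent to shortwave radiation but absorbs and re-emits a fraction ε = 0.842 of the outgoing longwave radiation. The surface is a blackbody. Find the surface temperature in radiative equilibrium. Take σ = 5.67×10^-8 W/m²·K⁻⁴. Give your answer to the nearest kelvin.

456 kelvin

At the top of the atmosphere, σT_e⁴ = S(1−α)/4 = 1419 W/m², giving T_e = 397.7 K.
Surface balance with a leaky layer gives σT_s⁴ = σT_e⁴·2/(2−ε), so T_s = T_e·[2/(2−0.842)]^(1/4) = 455.9 K.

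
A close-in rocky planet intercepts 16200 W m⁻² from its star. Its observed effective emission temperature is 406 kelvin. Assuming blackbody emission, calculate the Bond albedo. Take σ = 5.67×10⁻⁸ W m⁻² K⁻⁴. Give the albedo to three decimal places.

0.620

Energy balance: S(1−α)/4 = σT⁴, so 1−α = 4σT⁴/S.
σT⁴ = 1541 W m⁻², so 4σT⁴ = 6162 W m⁻².
1−α = 6162/16200 = 0.3804, so α = 0.6196.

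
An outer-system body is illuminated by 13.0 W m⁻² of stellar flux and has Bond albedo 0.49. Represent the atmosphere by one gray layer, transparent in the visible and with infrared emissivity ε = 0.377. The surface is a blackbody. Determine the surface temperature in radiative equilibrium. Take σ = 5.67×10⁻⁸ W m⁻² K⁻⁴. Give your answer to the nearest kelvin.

Effective emission temperature (TOA balance): σT_e⁴ = S(1−α)/4 = 1.657 W m⁻² → T_e = 73.53 K.
Surface balance with a leaky layer gives σT_s⁴ = σT_e⁴·2/(2−ε), so T_s = T_e·[2/(2−0.377)]^(1/4) = 77.47 K.

77 kelvin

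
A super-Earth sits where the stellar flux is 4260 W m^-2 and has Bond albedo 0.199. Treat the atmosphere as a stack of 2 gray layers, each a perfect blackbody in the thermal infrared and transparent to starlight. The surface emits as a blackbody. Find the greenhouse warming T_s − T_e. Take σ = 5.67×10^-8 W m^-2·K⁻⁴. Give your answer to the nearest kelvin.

111 kelvin

Top-of-atmosphere balance: σT_e⁴ = S(1−α)/4 = 853.1 W m^-2 → T_e = 350.2 K.
Surface: T_s = (3)^¼·T_e = 460.9 K.
So the greenhouse effect raises the surface by 460.9 − 350.2 = 110.7 K.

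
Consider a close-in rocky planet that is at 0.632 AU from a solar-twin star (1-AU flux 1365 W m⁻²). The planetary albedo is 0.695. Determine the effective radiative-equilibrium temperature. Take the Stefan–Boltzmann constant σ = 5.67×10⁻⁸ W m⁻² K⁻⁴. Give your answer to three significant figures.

Irradiance scales as 1/d², so S = 1365 W m⁻² × (1/0.632)² = 3417 W m⁻².
Averaging over the sphere, the absorbed flux is S(1−α)/4 = 260.6 W m⁻².
In equilibrium σT⁴ equals this, so T = 260.4 K.

260 kelvin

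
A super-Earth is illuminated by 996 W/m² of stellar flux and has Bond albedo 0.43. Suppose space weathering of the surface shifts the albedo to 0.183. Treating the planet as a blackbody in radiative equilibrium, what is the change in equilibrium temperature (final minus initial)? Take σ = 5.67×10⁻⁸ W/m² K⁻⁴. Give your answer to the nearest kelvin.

Before: T₁ = [996.0·0.57/(4σ)]^(1/4) = 223.7 K.
After:  T₂ = [996.0·0.817/(4σ)]^(1/4) = 244.7 K.
ΔT = T₂ − T₁ = 21.06 K.

21 K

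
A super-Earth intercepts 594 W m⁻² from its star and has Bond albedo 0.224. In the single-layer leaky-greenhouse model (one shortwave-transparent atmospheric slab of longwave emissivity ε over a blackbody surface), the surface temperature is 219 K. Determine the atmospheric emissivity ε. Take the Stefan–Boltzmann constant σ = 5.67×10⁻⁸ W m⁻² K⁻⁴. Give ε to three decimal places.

Effective temperature: T_e = [S(1−α)/(4σ)]^(1/4) = 212.3 K.
T_s⁴ = T_e⁴·2/(2−ε) → ε = 2 − 2(T_e/T_s)⁴ = 2 − 2·(212.3/219)⁴ = 0.2329.

0.233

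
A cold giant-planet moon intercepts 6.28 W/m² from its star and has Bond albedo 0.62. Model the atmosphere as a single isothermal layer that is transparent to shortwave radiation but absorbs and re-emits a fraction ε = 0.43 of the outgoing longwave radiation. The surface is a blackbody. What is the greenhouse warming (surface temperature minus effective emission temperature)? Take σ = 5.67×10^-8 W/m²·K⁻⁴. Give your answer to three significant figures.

3.55 K

The planet radiates to space at T_e = [S(1−α)/(4σ)]^(1/4) = 56.95 K.
The surface balance (absorbed SW + ε·downward IR = σT_s⁴) with T_a⁴ = T_s⁴/2 reduces to T_s = T_e·[2/(2−ε)]^¼ = 60.51 K.
Greenhouse warming: T_s − T_e = 3.553 K.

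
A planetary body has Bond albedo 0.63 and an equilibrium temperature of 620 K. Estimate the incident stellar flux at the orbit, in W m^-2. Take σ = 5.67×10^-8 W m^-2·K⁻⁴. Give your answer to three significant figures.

90600 W m^-2

Invert the energy balance for S: S = 4σT⁴/(1−α).
σT⁴ = 5.67×10⁻⁸·(620)⁴ = 8378 W m^-2.
So S = 4×8378/(1−0.63) = 90570 W m^-2.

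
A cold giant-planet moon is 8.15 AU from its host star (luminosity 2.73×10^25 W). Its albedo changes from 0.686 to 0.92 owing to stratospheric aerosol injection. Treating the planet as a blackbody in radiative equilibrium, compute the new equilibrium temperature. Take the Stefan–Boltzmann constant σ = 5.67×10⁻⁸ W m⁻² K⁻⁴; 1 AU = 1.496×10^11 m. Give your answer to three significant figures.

26.8 K

d = 8.15 × 1.496×10^11 m = 1.219×10^12 m.
S = L/(4πd²) = 1.461 W m⁻².
New equilibrium: T₂ = [(1−0.92)·1.461/(4σ)]^(1/4) = 26.80 K.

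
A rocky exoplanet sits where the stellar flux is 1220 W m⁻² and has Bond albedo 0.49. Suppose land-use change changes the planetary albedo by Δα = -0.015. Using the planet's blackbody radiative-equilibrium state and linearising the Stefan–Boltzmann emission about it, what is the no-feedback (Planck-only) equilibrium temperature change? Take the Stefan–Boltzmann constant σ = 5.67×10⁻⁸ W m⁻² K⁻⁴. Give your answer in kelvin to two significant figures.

Reference equilibrium: T_e = [S(1−α)/(4σ)]^(1/4) = 228.9 K.
The change in absorbed flux is Δ[S(1−α)/4] = −SΔα/4 = 4.575 W m⁻².
The Planck feedback parameter is 4σT_e³ = 2.719 W m⁻²/K.
Hence the no-feedback warming is ΔF/(4σT_e³) = 1.68 K.

1.7 K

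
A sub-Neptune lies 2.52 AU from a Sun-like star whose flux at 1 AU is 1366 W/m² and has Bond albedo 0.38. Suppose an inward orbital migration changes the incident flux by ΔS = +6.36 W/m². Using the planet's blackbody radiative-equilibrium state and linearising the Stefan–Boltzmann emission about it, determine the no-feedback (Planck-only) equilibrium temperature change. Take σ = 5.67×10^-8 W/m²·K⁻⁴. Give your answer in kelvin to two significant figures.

Irradiance scales as 1/d², so S = 1366 W/m² × (1/2.52)² = 215.1 W/m².
Unperturbed T_e = [215.1·(1−0.38)/(4σ)]^¼ = 155.7 K.
TOA radiative forcing: ΔF = (1−α)ΔS/4 = 0.62·(+6.36)/4 = 0.9858 W/m².
Linearising σT⁴ gives d(σT⁴)/dT = 4σT_e³ = 0.8564 W/m² per K.
So ΔT₀ = 0.9858/0.8564 = 1.15 K.

1.2 kelvin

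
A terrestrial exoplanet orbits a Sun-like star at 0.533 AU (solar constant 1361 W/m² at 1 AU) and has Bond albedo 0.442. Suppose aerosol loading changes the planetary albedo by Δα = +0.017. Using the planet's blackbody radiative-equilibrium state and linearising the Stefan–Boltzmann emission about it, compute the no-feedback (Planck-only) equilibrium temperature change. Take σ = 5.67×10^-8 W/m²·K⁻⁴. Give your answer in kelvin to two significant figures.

Flux at the orbit: S = 1361/(0.533)² = 4791 W/m².
Unperturbed T_e = [4791·(1−0.442)/(4σ)]^¼ = 329.5 K.
The change in absorbed flux is Δ[S(1−α)/4] = −SΔα/4 = -20.36 W/m².
Linearising σT⁴ gives d(σT⁴)/dT = 4σT_e³ = 8.113 W/m² per K.
Hence the no-feedback warming is ΔF/(4σT_e³) = -2.51 K.

-2.5 K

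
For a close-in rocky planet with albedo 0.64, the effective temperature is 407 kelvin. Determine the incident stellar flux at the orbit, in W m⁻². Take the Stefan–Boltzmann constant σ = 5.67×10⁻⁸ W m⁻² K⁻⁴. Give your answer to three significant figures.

17300 W m⁻²

From S(1−α)/4 = σT⁴: S = 4σT⁴/(1−α).
σT⁴ = 5.67×10⁻⁸·(407)⁴ = 1556 W m⁻².
So S = 4×1556/(1−0.64) = 17290 W m⁻².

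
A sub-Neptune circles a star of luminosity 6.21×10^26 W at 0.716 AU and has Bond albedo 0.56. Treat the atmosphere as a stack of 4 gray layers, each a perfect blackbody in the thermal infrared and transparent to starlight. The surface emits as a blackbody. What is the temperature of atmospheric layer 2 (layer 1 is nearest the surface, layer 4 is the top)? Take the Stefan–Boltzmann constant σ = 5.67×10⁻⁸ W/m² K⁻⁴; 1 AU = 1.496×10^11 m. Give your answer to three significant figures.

398 K

Orbital distance: d = 0.716 AU = 1.071×10^11 m.
Flux at the orbit: S = L/(4πd²) = 6.21×10^26/(4π·(1.07×10^11)²) = 4307 W/m².
Top-of-atmosphere balance: σT_e⁴ = S(1−α)/4 = 473.8 W/m² → T_e = 302.3 K.
The net upward flux σT_e⁴ is constant between every pair of levels, so T_k⁴ = (N+1−k)T_e⁴.
T_2 = (3)^(1/4)·302.3 = 397.9 K.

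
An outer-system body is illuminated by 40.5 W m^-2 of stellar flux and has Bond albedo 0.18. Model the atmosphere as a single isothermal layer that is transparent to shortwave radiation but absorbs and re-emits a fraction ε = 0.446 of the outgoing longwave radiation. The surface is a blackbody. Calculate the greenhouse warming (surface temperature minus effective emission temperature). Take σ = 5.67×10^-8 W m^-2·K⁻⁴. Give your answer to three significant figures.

Effective emission temperature (TOA balance): σT_e⁴ = S(1−α)/4 = 8.303 W m^-2 → T_e = 110.0 K.
The surface balance (absorbed SW + ε·downward IR = σT_s⁴) with T_a⁴ = T_s⁴/2 reduces to T_s = T_e·[2/(2−ε)]^¼ = 117.2 K.
T_s − T_e = 117.2 − 110.0 = 7.162 K.

7.16 K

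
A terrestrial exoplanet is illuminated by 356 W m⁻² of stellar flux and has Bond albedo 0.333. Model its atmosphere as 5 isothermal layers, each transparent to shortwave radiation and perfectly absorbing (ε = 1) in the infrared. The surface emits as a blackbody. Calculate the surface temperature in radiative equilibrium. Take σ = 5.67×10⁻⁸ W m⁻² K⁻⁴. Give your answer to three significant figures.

Top-of-atmosphere balance: σT_e⁴ = S(1−α)/4 = 59.36 W m⁻² → T_e = 179.9 K.
For an N-layer opaque stack, T_s⁴ = (N+1)T_e⁴, hence T_s = (6)^(1/4)×179.9 K = 281.5 K.

282 kelvin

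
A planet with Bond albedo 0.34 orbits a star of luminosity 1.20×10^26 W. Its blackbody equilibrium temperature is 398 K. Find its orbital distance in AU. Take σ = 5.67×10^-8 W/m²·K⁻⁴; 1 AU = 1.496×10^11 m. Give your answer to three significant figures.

0.222 AU

Required flux: S = 4σT⁴/(1−α) = 8622 W/m².
S = L/(4πd²) → d = √(L/4πS) = √(1.20×10^26/(4π·8622)) = 3.328×10^10 m = 0.2225 AU.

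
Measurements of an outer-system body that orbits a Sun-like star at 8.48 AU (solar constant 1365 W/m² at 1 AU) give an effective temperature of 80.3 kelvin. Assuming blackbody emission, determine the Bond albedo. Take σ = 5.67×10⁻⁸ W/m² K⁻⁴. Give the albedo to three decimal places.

0.503

Flux at the orbit: S = 1365/(8.48)² = 18.98 W/m².
Energy balance: S(1−α)/4 = σT⁴, so 1−α = 4σT⁴/S.
4σT⁴ = 4·5.67×10⁻⁸·(80.3)⁴ = 9.430 W/m².
1−α = 9.430/18.98 = 0.4968, so α = 0.5032.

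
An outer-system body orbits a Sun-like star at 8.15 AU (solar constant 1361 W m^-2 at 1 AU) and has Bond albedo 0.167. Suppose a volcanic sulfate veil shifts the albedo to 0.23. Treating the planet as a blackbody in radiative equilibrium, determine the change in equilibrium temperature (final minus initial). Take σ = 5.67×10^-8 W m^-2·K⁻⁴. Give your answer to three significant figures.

-1.81 K

Irradiance scales as 1/d², so S = 1361 W m^-2 × (1/8.15)² = 20.49 W m^-2.
Initial: T₁ = [S(1−0.167)/(4σ)]^(1/4) = 93.14 K.
Final:   T₂ = [S(1−0.23)/(4σ)]^(1/4) = 91.33 K.
Change: 91.33 − 93.14 = -1.813 K.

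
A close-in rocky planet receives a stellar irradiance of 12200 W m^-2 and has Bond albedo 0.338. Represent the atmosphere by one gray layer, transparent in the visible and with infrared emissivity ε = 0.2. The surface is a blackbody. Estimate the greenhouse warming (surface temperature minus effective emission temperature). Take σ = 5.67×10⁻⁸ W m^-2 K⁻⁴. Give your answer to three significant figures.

At the top of the atmosphere, σT_e⁴ = S(1−α)/4 = 2019 W m^-2, giving T_e = 434.4 K.
For a single slab of emissivity ε, T_s⁴ = 2T_e⁴/(2−ε); thus T_s = 434.4·(1.111)^(1/4) = 446.0 K.
T_s − T_e = 446.0 − 434.4 = 11.59 K.

11.6 K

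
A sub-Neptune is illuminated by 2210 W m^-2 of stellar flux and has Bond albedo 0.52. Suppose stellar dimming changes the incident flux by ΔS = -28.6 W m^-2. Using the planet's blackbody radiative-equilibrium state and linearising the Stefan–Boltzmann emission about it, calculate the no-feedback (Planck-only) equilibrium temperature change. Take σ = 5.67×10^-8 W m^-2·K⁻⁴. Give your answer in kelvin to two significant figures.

Unperturbed T_e = [2210·(1−0.52)/(4σ)]^¼ = 261.5 K.
Only a fraction (1−α) is absorbed and it's spread over 4πR², so ΔF = (1−α)ΔS/4 = -3.432 W m^-2.
Planck response: λ_P = 4σT_e³ = 4·5.67×10⁻⁸·(261.5)³ = 4.056 W m^-2/K.
So ΔT₀ = -3.432/4.056 = -0.846 K.

-0.85 K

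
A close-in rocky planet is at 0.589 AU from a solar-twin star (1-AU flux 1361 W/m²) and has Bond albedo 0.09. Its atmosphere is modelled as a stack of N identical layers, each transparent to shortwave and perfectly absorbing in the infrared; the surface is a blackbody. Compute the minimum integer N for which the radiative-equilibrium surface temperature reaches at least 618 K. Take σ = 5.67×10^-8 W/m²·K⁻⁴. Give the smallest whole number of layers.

By the inverse-square law, S = 1361/0.589² = 3923 W/m².
OLR = S(1−α)/4 = 892.5 W/m²; the top layer radiates at T_e = 354.2 K.
T_s = (N+1)^(1/4)·T_e ≥ 618 K requires N+1 ≥ (T_s/T_e)⁴ = (618/354.2)⁴ = 9.267.
So N ≥ 8.267; the smallest integer is N = 9.

9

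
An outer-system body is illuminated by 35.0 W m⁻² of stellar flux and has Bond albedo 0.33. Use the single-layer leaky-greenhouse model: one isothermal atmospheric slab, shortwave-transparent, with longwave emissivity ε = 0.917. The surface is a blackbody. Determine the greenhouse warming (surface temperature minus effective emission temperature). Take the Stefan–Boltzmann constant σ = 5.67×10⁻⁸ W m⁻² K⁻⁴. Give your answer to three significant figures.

16.7 K

At the top of the atmosphere, σT_e⁴ = S(1−α)/4 = 5.862 W m⁻², giving T_e = 100.8 K.
Surface balance with a leaky layer gives σT_s⁴ = σT_e⁴·2/(2−ε), so T_s = T_e·[2/(2−0.917)]^(1/4) = 117.6 K.
The atmosphere warms the surface by 16.71 K.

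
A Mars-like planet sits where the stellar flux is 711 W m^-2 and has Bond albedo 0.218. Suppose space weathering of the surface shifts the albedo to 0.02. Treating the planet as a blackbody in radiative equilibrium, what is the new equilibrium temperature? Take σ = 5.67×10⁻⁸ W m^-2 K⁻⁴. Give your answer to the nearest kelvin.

235 K

New equilibrium: T₂ = [(1−0.02)·711.0/(4σ)]^(1/4) = 235.4 K.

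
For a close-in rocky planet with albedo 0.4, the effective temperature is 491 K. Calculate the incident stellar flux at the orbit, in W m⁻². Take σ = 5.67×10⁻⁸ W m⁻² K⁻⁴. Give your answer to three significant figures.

From S(1−α)/4 = σT⁴: S = 4σT⁴/(1−α).
σT⁴ = 5.67×10⁻⁸·(491)⁴ = 3295 W m⁻².
So S = 4×3295/(1−0.4) = 21970 W m⁻².

22000 W m⁻²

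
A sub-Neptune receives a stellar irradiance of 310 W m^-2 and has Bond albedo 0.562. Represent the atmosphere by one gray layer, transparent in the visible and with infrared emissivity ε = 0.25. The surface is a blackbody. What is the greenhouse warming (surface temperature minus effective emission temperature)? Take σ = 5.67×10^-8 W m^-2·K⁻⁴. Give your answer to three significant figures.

The planet radiates to space at T_e = [S(1−α)/(4σ)]^(1/4) = 156.4 K.
The surface balance (absorbed SW + ε·downward IR = σT_s⁴) with T_a⁴ = T_s⁴/2 reduces to T_s = T_e·[2/(2−ε)]^¼ = 161.7 K.
T_s − T_e = 161.7 − 156.4 = 5.310 K.

5.31 kelvin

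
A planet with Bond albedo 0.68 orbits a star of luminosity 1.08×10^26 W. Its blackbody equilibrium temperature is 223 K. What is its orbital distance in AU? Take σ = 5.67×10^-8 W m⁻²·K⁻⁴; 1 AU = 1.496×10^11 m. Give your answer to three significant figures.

The flux needed for this T is 4σT⁴/(1−0.68) = 1753 W m⁻².
Then d = [L/(4πS)]^(1/2) = 7.002×10^10 m, i.e. 0.4681 AU.

0.468 AU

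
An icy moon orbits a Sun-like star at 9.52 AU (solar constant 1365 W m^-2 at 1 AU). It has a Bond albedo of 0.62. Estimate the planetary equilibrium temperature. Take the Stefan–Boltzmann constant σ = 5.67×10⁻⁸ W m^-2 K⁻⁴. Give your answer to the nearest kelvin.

Irradiance scales as 1/d², so S = 1365 W m^-2 × (1/9.52)² = 15.06 W m^-2.
The planet absorbs (1−α)S over its disc πR² and re-emits over 4πR², so the mean absorbed flux is (1−0.62)·15.06/4 = 1.431 W m^-2.
In equilibrium σT⁴ equals this, so T = 70.88 K.

71 kelvin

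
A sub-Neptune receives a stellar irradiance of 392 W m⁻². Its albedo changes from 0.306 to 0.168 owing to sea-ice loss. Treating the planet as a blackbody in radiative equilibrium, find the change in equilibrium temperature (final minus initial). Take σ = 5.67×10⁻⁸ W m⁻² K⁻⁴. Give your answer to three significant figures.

8.63 kelvin

Before: T₁ = [392.0·0.694/(4σ)]^(1/4) = 186.1 K.
After:  T₂ = [392.0·0.832/(4σ)]^(1/4) = 194.7 K.
ΔT = T₂ − T₁ = 8.632 K.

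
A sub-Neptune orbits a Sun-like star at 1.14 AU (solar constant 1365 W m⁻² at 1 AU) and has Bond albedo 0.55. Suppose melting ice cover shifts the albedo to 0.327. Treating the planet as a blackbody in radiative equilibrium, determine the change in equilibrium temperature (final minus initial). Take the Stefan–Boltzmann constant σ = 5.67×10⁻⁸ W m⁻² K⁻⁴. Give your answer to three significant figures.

22.6 K

Flux at the orbit: S = 1365/(1.14)² = 1050 W m⁻².
Initial: T₁ = [S(1−0.55)/(4σ)]^(1/4) = 213.7 K.
With α = 0.327, T₂ = 236.3 K.
ΔT = T₂ − T₁ = 22.62 K.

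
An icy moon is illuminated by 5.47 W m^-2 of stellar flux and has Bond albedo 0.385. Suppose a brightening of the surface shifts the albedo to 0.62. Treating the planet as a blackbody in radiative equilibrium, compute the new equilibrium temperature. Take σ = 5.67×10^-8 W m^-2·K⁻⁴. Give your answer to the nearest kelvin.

55 K

With the new albedo, S(1−α₂)/4 = 0.5196 W m^-2, so T₂ = 55.02 K.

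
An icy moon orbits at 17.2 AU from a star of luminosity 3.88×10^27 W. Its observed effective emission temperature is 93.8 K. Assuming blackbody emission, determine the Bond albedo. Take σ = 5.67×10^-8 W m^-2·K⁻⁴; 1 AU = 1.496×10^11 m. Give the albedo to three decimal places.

0.624

d = 17.2 × 1.496×10^11 m = 2.573×10^12 m.
Flux at the orbit: S = L/(4πd²) = 3.88×10^27/(4π·(2.57×10^12)²) = 46.63 W m^-2.
Energy balance: S(1−α)/4 = σT⁴, so 1−α = 4σT⁴/S.
σT⁴ = 4.389 W m^-2, so 4σT⁴ = 17.56 W m^-2.
1−α = 17.56/46.63 = 0.3765, so α = 0.6235.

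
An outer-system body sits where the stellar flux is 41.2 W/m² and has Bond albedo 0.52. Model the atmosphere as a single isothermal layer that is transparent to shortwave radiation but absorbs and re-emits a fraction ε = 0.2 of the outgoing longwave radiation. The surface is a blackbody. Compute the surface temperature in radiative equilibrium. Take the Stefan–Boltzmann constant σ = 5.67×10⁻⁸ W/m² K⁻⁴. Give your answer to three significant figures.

99.2 K

The planet radiates to space at T_e = [S(1−α)/(4σ)]^(1/4) = 96.63 K.
For a single slab of emissivity ε, T_s⁴ = 2T_e⁴/(2−ε); thus T_s = 96.63·(1.111)^(1/4) = 99.21 K.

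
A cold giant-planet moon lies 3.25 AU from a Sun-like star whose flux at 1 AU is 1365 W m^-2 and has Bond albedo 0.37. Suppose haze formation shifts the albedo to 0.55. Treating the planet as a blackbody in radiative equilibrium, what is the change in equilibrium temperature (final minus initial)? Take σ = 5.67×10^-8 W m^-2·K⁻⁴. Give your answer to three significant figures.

-11.1 kelvin

Flux at the orbit: S = 1365/(3.25)² = 129.2 W m^-2.
Initial: T₁ = [S(1−0.37)/(4σ)]^(1/4) = 137.6 K.
With α = 0.55, T₂ = 126.5 K.
Change: 126.5 − 137.6 = -11.10 K.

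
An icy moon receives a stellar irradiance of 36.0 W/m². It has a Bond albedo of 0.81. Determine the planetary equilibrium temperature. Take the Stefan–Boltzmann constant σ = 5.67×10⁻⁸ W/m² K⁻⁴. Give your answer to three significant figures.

The planet absorbs (1−α)S over its disc πR² and re-emits over 4πR², so the mean absorbed flux is (1−0.81)·36.00/4 = 1.710 W/m².
In equilibrium σT⁴ equals this, so T = 74.11 K.

74.1 K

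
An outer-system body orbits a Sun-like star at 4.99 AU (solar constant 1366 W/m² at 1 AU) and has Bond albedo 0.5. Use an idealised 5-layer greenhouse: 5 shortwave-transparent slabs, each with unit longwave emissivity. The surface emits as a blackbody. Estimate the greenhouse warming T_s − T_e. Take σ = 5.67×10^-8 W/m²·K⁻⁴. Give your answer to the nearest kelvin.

Irradiance scales as 1/d², so S = 1366 W/m² × (1/4.99)² = 54.86 W/m².
OLR = S(1−α)/4 = 6.857 W/m²; the top layer radiates at T_e = 104.9 K.
Surface: T_s = (6)^¼·T_e = 164.1 K.
Warming: T_s − T_e = 59.26 K.

59 K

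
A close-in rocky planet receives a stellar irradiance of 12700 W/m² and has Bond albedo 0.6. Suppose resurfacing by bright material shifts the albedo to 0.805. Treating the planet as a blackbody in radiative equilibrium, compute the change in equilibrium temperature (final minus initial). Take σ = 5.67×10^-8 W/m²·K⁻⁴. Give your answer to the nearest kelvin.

-64 K

Initial: T₁ = [S(1−0.6)/(4σ)]^(1/4) = 386.9 K.
Final:   T₂ = [S(1−0.805)/(4σ)]^(1/4) = 323.3 K.
ΔT = T₂ − T₁ = -63.60 K.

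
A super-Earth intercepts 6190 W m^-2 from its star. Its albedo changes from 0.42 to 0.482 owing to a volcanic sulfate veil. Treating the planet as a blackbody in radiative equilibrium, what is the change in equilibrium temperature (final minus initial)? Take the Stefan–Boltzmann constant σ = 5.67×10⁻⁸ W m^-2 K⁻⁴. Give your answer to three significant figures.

-9.88 K

Initial: T₁ = [S(1−0.42)/(4σ)]^(1/4) = 354.7 K.
After:  T₂ = [6190·0.518/(4σ)]^(1/4) = 344.8 K.
ΔT = T₂ − T₁ = -9.885 K.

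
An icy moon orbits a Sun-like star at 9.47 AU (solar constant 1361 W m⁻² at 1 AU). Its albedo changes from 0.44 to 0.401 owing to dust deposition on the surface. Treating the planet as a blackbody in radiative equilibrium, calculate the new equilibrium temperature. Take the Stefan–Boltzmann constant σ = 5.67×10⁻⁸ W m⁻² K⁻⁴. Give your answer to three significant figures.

79.6 K

By the inverse-square law, S = 1361/9.47² = 15.18 W m⁻².
With the new albedo, S(1−α₂)/4 = 2.273 W m⁻², so T₂ = 79.57 K.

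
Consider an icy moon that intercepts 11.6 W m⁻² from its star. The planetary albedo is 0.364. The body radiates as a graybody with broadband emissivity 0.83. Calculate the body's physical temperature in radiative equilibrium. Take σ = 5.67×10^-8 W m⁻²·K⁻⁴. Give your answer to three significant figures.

79.1 kelvin

Averaging over the sphere, the absorbed flux is S(1−α)/4 = 1.844 W m⁻².
Radiative balance εσT⁴ = 1.844 gives T = [1.844/(0.83·σ)]^(1/4) = 79.12 K.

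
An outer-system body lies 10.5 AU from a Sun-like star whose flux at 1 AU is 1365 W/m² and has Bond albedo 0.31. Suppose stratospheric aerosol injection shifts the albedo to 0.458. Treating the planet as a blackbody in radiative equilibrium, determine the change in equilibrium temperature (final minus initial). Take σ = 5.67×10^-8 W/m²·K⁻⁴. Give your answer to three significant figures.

-4.59 K

Irradiance scales as 1/d², so S = 1365 W/m² × (1/10.5)² = 12.38 W/m².
With α = 0.31, T₁ = 78.34 K.
After:  T₂ = [12.38·0.542/(4σ)]^(1/4) = 73.75 K.
ΔT = T₂ − T₁ = -4.589 K.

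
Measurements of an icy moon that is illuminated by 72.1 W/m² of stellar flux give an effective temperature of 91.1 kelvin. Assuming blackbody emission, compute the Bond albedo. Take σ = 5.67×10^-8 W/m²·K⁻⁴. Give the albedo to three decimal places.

0.783

Rearranging the radiative balance, α = 1 − 4σT⁴/S.
4σT⁴ = 4·5.67×10⁻⁸·(91.1)⁴ = 15.62 W/m².
1−α = 15.62/72.10 = 0.2167, so α = 0.7833.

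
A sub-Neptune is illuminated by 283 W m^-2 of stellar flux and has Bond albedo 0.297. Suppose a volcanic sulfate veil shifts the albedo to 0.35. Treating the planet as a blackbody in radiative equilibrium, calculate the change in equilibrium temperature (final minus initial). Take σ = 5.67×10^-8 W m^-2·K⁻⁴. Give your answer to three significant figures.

-3.34 K

Initial: T₁ = [S(1−0.297)/(4σ)]^(1/4) = 172.1 K.
With α = 0.35, T₂ = 168.8 K.
ΔT = T₂ − T₁ = -3.340 K.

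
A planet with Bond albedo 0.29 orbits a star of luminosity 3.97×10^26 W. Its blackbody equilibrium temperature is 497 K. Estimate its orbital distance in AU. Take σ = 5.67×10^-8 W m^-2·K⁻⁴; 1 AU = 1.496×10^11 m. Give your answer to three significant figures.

0.269 AU

The flux needed for this T is 4σT⁴/(1−0.29) = 19490 W m^-2.
Then d = [L/(4πS)]^(1/2) = 4.026×10^10 m, i.e. 0.2691 AU.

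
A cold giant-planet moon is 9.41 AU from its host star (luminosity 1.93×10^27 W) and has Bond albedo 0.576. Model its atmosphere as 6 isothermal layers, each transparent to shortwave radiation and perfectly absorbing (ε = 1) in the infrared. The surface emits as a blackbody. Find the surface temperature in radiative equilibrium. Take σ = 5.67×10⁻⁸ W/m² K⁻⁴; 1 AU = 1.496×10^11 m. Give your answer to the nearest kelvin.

178 kelvin

d = 9.41 × 1.496×10^11 m = 1.408×10^12 m.
S = L/(4πd²) = 77.50 W/m².
Top-of-atmosphere balance: σT_e⁴ = S(1−α)/4 = 8.215 W/m² → T_e = 109.7 K.
Layer-by-layer balance gives σT_s⁴ = (N+1)σT_e⁴, so T_s = 7^¼·109.7 = 178.5 K.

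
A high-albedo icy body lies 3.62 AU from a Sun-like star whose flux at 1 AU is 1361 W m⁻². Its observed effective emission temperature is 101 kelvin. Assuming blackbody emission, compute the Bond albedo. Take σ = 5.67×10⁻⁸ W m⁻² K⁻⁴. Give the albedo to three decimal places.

Flux at the orbit: S = 1361/(3.62)² = 103.9 W m⁻².
From σT⁴ = S(1−α)/4 we invert for α: 1−α = 4σT⁴/S.
σT⁴ = 5.900 W m⁻², so 4σT⁴ = 23.60 W m⁻².
1−α = 23.60/103.9 = 0.2272, so α = 0.7728.

0.773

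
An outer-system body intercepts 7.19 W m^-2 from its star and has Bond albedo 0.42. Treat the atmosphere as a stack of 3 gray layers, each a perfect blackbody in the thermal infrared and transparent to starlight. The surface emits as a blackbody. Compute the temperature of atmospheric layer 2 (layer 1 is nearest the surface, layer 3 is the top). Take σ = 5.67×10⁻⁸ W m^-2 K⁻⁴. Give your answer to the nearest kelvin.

78 kelvin

The effective emission temperature is T_e = [S(1−α)/(4σ)]^¼ = 65.48 K.
Each opaque layer satisfies 2T_j⁴ = T_{j−1}⁴ + T_{j+1}⁴, giving T_k⁴ = (N+1−k)T_e⁴.
With k = 2: T_2 = (3+1−2)^¼·65.48 K = 77.87 K.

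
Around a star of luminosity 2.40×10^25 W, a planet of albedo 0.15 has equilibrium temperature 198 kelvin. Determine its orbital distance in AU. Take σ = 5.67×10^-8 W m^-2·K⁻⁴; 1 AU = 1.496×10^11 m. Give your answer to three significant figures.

Energy balance gives S = 4σT⁴/(1−α) = 410.1 W m^-2.
S = L/(4πd²) → d = √(L/4πS) = √(2.40×10^25/(4π·410.1)) = 6.824×10^10 m = 0.4562 AU.

0.456 AU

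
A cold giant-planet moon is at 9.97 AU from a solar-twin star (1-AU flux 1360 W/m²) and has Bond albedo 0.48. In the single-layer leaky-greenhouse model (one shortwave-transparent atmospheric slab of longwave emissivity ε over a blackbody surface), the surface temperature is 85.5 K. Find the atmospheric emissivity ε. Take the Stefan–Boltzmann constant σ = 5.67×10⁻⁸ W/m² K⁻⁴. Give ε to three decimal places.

By the inverse-square law, S = 1360/9.97² = 13.68 W/m².
First, T_e = [13.68·(1−0.48)/(4σ)]^(1/4) = 74.84 K.
Since (2−ε)/2 = (T_e/T_s)⁴ = 0.5870, ε = 0.8260.

0.826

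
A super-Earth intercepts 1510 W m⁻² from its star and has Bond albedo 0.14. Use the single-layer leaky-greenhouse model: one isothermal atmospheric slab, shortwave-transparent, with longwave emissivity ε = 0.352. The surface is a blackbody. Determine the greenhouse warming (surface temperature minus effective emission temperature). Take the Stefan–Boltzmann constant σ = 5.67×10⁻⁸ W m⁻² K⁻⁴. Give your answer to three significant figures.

13.6 K

The planet radiates to space at T_e = [S(1−α)/(4σ)]^(1/4) = 275.1 K.
Surface balance with a leaky layer gives σT_s⁴ = σT_e⁴·2/(2−ε), so T_s = T_e·[2/(2−0.352)]^(1/4) = 288.7 K.
T_s − T_e = 288.7 − 275.1 = 13.64 K.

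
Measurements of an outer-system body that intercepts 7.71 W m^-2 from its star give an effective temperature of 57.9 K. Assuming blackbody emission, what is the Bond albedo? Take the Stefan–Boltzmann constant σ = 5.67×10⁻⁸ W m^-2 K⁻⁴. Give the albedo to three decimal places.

Rearranging the radiative balance, α = 1 − 4σT⁴/S.
σT⁴ = 0.6372 W m^-2, so 4σT⁴ = 2.549 W m^-2.
Hence α = 1 − 2.549/7.710 = 0.6694.

0.669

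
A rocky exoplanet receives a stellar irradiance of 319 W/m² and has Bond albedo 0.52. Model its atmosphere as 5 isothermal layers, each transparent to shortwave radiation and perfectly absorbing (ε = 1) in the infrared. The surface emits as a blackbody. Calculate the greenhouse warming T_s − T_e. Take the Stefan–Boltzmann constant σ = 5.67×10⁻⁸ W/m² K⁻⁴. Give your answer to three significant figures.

The effective emission temperature is T_e = [S(1−α)/(4σ)]^¼ = 161.2 K.
Surface: T_s = (6)^¼·T_e = 252.3 K.
So the greenhouse effect raises the surface by 252.3 − 161.2 = 91.09 K.

91.1 K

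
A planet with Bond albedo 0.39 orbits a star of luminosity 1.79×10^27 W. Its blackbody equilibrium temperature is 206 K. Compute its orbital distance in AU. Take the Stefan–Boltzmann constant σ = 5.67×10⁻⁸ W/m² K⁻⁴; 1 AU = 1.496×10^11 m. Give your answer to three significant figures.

3.08 AU

The flux needed for this T is 4σT⁴/(1−0.39) = 669.5 W/m².
Then d = [L/(4πS)]^(1/2) = 4.612×10^11 m, i.e. 3.083 AU.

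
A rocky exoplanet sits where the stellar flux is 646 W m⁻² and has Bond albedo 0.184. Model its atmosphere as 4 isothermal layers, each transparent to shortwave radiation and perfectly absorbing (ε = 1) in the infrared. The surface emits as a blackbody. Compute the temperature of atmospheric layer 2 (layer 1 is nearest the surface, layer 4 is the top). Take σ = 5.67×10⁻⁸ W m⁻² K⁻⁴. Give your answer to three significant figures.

289 kelvin

Top-of-atmosphere balance: σT_e⁴ = S(1−α)/4 = 131.8 W m⁻² → T_e = 219.6 K.
Each opaque layer satisfies 2T_j⁴ = T_{j−1}⁴ + T_{j+1}⁴, giving T_k⁴ = (N+1−k)T_e⁴.
With k = 2: T_2 = (4+1−2)^¼·219.6 K = 289.0 K.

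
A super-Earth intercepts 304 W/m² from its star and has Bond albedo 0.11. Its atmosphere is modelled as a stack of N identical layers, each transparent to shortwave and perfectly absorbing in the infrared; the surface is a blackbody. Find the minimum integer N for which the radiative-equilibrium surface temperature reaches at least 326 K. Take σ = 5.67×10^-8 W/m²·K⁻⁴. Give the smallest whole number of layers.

9

Top-of-atmosphere balance: σT_e⁴ = S(1−α)/4 = 67.64 W/m² → T_e = 185.8 K.
Need (N+1)T_e⁴ ≥ T_s⁴, i.e. N+1 ≥ (326/185.8)⁴ = 9.468.
So N ≥ 8.468; the smallest integer is N = 9.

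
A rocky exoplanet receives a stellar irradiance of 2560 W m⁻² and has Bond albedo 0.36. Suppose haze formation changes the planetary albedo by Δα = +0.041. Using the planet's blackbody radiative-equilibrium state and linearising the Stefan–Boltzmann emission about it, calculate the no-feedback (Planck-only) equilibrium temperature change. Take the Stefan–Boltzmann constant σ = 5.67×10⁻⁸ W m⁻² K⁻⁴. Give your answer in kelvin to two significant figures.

Unperturbed T_e = [2560·(1−0.36)/(4σ)]^¼ = 291.5 K.
TOA radiative forcing: ΔF = −S·Δα/4 = −2560·(+0.041)/4 = -26.24 W m⁻².
Linearising σT⁴ gives d(σT⁴)/dT = 4σT_e³ = 5.620 W m⁻² per K.
ΔT₀ = ΔF/λ_P = -26.24/5.620 = -4.67 K.

-4.7 K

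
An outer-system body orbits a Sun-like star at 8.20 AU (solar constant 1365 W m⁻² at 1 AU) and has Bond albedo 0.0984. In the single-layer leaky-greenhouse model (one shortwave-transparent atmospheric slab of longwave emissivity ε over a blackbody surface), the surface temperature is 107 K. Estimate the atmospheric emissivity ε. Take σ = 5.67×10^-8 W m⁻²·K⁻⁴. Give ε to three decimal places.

0.769

Flux at the orbit: S = 1365/(8.20)² = 20.30 W m⁻².
Effective temperature: T_e = [S(1−α)/(4σ)]^(1/4) = 94.78 K.
T_s⁴ = T_e⁴·2/(2−ε) → ε = 2 − 2(T_e/T_s)⁴ = 2 − 2·(94.78/107)⁴ = 0.7687.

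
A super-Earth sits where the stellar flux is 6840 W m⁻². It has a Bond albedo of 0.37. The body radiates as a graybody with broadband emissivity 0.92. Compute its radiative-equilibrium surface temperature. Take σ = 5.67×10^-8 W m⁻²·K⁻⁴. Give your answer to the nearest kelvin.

379 K

Absorbed flux (global mean): S(1−α)/4 = 6840·0.63/4 = 1077 W m⁻².
Radiative balance εσT⁴ = 1077 gives T = [1077/(0.92·σ)]^(1/4) = 379.1 K.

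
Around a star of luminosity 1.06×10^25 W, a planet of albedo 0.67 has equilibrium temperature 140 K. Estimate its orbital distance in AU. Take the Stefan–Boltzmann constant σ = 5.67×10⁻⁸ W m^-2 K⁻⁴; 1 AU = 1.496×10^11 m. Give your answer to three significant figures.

The flux needed for this T is 4σT⁴/(1−0.67) = 264.0 W m^-2.
Then d = [L/(4πS)]^(1/2) = 5.652×10^10 m, i.e. 0.3778 AU.

0.378 AU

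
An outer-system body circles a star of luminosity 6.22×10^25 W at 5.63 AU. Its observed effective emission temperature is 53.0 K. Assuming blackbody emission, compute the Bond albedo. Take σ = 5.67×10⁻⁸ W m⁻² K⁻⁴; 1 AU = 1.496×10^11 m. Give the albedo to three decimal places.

Orbital distance: d = 5.63 AU = 8.422×10^11 m.
Flux at the orbit: S = L/(4πd²) = 6.22×10^25/(4π·(8.42×10^11)²) = 6.978 W m⁻².
Rearranging the radiative balance, α = 1 − 4σT⁴/S.
σT⁴ = 0.4474 W m⁻², so 4σT⁴ = 1.790 W m⁻².
Hence α = 1 − 1.790/6.978 = 0.7435.

0.744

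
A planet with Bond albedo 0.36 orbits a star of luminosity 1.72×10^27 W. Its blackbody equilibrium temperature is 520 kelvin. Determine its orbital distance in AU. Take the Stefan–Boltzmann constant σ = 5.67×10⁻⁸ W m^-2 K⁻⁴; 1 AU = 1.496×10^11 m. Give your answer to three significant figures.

The flux needed for this T is 4σT⁴/(1−0.36) = 25910 W m^-2.
S = L/(4πd²) → d = √(L/4πS) = √(1.72×10^27/(4π·25910)) = 7.268×10^10 m = 0.4858 AU.

0.486 AU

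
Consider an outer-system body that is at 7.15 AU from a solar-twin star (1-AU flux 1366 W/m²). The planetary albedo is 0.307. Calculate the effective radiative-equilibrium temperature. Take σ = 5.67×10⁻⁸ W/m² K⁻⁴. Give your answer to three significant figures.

95.1 kelvin

By the inverse-square law, S = 1366/7.15² = 26.72 W/m².
Absorbed flux (global mean): S(1−α)/4 = 26.72·0.693/4 = 4.629 W/m².
In equilibrium σT⁴ equals this, so T = 95.06 K.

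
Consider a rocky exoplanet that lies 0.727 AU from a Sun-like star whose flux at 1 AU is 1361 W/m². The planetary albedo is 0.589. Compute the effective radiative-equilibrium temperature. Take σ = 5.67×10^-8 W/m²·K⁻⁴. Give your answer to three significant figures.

261 kelvin

By the inverse-square law, S = 1361/0.727² = 2575 W/m².
Averaging over the sphere, the absorbed flux is S(1−α)/4 = 264.6 W/m².
Set σT⁴ = 264.6 → T = (264.6/σ)^(1/4) = 261.4 K.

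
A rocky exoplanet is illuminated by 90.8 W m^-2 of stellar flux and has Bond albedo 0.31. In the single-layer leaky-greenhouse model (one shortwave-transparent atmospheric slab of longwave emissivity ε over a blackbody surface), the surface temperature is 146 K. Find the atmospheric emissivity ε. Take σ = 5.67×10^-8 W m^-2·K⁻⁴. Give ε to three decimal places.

0.784

Effective temperature: T_e = [S(1−α)/(4σ)]^(1/4) = 128.9 K.
Inverting T_s⁴ = 2T_e⁴/(2−ε): (T_e/T_s)⁴ = 0.6080, so ε = 2(1 − 0.6080) = 0.7841.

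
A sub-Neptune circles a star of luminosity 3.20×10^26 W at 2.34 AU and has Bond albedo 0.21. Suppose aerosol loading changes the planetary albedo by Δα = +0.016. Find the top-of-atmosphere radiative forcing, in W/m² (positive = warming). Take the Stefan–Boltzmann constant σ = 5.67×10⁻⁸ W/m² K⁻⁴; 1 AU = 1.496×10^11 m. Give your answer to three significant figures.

-0.831 W/m²

Orbital distance: d = 2.34 AU = 3.501×10^11 m.
Flux at the orbit: S = L/(4πd²) = 3.20×10^26/(4π·(3.50×10^11)²) = 207.8 W/m².
TOA radiative forcing: ΔF = −S·Δα/4 = −207.8·(+0.016)/4 = -0.8312 W/m².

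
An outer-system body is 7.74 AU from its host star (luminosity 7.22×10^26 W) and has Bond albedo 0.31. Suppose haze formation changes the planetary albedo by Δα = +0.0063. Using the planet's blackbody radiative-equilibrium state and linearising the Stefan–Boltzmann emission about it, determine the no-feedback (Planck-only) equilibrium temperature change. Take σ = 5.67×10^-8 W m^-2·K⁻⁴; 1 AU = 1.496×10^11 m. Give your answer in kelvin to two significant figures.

d = 7.74 × 1.496×10^11 m = 1.158×10^12 m.
Flux at the orbit: S = L/(4πd²) = 7.22×10^26/(4π·(1.16×10^12)²) = 42.85 W m^-2.
Unperturbed T_e = [42.85·(1−0.31)/(4σ)]^¼ = 106.9 K.
The change in absorbed flux is Δ[S(1−α)/4] = −SΔα/4 = -0.06749 W m^-2.
Linearising σT⁴ gives d(σT⁴)/dT = 4σT_e³ = 0.2767 W m^-2 per K.
ΔT₀ = ΔF/λ_P = -0.06749/0.2767 = -0.244 K.

-0.24 K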